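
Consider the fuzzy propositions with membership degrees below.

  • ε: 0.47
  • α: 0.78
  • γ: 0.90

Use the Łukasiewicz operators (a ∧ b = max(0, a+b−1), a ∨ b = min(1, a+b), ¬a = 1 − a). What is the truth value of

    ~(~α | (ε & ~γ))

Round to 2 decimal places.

~α = 1 − 0.78 = 0.22
~γ = 1 − 0.90 = 0.10
ε & ~γ = max(0, a+b−1) on (0.47, 0.10) = 0.00
~α | (ε & ~γ) = min(1, a+b) on (0.22, 0.00) = 0.22
~(~α | (ε & ~γ)) = 1 − 0.22 = 0.78

0.78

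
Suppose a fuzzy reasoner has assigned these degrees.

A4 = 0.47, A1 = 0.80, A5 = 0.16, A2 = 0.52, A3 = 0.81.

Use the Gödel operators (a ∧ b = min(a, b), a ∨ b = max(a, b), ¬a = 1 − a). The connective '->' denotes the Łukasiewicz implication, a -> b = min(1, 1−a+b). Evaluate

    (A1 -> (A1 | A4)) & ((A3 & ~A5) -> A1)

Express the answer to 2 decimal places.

A1 | A4 = max(a, b) on (0.80, 0.47) = 0.80
A1 -> (A1 | A4)  [Łukasiewicz: min(1, 1−a+b)] with a=0.80, b=0.80 → 1.00
~A5 = 1 − 0.16 = 0.84
A3 & ~A5 = min(a, b) on (0.81, 0.84) = 0.81
(A3 & ~A5) -> A1  [Łukasiewicz: min(1, 1−a+b)] with a=0.81, b=0.80 → 0.99
(A1 -> (A1 | A4)) & ((A3 & ~A5) -> A1) = min(a, b) on (1.00, 0.99) = 0.99

0.99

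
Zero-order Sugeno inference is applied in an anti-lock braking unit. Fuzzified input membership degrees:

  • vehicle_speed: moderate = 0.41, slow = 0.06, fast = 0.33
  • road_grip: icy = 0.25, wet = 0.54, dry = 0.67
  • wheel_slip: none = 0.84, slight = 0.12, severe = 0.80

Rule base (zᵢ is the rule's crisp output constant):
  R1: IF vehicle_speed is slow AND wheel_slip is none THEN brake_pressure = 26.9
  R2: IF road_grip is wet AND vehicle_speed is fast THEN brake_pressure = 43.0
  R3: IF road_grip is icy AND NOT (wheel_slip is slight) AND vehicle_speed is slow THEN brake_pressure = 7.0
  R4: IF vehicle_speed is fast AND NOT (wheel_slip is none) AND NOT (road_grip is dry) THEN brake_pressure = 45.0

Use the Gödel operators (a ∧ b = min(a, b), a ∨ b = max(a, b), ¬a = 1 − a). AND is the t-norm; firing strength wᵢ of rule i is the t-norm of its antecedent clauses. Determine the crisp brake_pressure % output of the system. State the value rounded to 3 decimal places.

R1 (z=26.9): slow=0.06, none=0.84; AND[min(a, b)] → w = 0.06
R2 (z=43.0): wet=0.54, fast=0.33; AND[min(a, b)] → w = 0.33
R3 (z=7.0): icy=0.25, ¬slight=1−0.12=0.88, slow=0.06; AND[min(a, b)] → w = 0.06
R4 (z=45.0): fast=0.33, ¬none=1−0.84=0.16, ¬dry=1−0.67=0.33; AND[min(a, b)] → w = 0.16
Weighted average = (0.06·26.9 + 0.33·43.0 + 0.06·7.0 + 0.16·45.0) / (0.06 + 0.33 + 0.06 + 0.16)
  = 23.4240 / 0.6100 = 38.400

38.400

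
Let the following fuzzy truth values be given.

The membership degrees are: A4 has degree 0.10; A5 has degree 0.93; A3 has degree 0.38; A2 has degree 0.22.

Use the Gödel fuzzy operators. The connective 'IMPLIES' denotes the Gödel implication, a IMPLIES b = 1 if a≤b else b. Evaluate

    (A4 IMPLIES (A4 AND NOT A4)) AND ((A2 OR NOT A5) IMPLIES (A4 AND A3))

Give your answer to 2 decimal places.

0.10

NOT A4 = 1 − 0.10 = 0.90
A4 AND NOT A4 = min(a, b) on (0.10, 0.90) = 0.10
A4 IMPLIES (A4 AND NOT A4)  [Gödel: 1 if a≤b else b] with a=0.10, b=0.10 → 1.00
NOT A5 = 1 − 0.93 = 0.07
A2 OR NOT A5 = max(a, b) on (0.22, 0.07) = 0.22
A4 AND A3 = min(a, b) on (0.10, 0.38) = 0.10
(A2 OR NOT A5) IMPLIES (A4 AND A3)  [Gödel: 1 if a≤b else b] with a=0.22, b=0.10 → 0.10
(A4 IMPLIES (A4 AND NOT A4)) AND ((A2 OR NOT A5) IMPLIES (A4 AND A3)) = min(a, b) on (1.00, 0.10) = 0.10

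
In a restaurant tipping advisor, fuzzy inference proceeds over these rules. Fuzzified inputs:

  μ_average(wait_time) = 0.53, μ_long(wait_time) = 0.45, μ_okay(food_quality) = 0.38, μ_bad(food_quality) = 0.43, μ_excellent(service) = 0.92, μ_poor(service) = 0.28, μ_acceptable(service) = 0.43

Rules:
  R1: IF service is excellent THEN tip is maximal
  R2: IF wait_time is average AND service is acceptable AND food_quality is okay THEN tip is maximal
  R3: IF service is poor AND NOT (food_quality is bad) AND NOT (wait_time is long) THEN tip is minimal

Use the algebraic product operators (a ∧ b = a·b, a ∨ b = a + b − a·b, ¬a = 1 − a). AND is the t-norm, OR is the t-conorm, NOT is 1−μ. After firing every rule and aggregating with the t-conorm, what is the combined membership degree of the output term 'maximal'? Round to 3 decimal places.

0.927

R1: excellent=0.92 → w = 0.9200
R2: average=0.53, acceptable=0.43, okay=0.38; AND[a·b] → w = 0.0866
R3: poor=0.28, ¬bad=1−0.43=0.57, ¬long=1−0.45=0.55; AND[a·b] → w = 0.0878
Rules with consequent 'maximal': {R1, R2} → strengths 0.9200, 0.0866
Aggregate via t-conorm [a + b − a·b]: 0.9269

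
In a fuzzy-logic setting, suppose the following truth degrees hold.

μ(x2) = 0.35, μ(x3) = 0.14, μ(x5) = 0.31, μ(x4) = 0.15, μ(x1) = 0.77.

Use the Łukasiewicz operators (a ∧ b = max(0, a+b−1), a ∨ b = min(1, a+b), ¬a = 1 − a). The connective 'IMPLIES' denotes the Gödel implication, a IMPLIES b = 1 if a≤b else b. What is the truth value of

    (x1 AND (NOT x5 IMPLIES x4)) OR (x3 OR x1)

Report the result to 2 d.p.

0.91

NOT x5 = 1 − 0.31 = 0.69
NOT x5 IMPLIES x4  [Gödel: 1 if a≤b else b] with a=0.69, b=0.15 → 0.15
x1 AND (NOT x5 IMPLIES x4) = max(0, a+b−1) on (0.77, 0.15) = 0.00
x3 OR x1 = min(1, a+b) on (0.14, 0.77) = 0.91
(x1 AND (NOT x5 IMPLIES x4)) OR (x3 OR x1) = min(1, a+b) on (0.00, 0.91) = 0.91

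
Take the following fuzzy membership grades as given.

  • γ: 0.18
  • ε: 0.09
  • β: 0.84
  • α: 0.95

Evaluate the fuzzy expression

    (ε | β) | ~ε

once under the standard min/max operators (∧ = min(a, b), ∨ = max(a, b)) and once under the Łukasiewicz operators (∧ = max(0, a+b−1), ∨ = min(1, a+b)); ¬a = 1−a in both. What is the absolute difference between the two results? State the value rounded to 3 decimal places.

0.090

Under standard min/max:
  ε | β = max(a, b) on (0.09, 0.84) = 0.84
  ~ε = 1 − 0.09 = 0.91
  (ε | β) | ~ε = max(a, b) on (0.84, 0.91) = 0.91
  → value = 0.9100
Under Łukasiewicz:
  ε | β = min(1, a+b) on (0.09, 0.84) = 0.93
  ~ε = 1 − 0.09 = 0.91
  (ε | β) | ~ε = min(1, a+b) on (0.93, 0.91) = 1.00
  → value = 1.0000
|0.9100 − 1.0000| = 0.090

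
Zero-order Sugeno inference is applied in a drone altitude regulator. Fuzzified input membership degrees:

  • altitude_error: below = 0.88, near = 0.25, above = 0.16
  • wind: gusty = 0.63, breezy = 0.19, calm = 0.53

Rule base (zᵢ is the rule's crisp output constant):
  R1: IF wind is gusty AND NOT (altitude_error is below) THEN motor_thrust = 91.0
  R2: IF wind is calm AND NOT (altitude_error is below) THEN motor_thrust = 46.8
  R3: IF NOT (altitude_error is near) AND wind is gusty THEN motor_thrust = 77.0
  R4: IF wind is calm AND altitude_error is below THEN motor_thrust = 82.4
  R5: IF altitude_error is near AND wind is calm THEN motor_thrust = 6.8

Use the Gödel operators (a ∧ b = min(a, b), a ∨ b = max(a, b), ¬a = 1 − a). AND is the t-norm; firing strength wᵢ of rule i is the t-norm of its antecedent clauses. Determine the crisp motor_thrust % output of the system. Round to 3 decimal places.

R1 (z=91.0): gusty=0.63, ¬below=1−0.88=0.12; AND[min(a, b)] → w = 0.12
R2 (z=46.8): calm=0.53, ¬below=1−0.88=0.12; AND[min(a, b)] → w = 0.12
R3 (z=77.0): ¬near=1−0.25=0.75, gusty=0.63; AND[min(a, b)] → w = 0.63
R4 (z=82.4): calm=0.53, below=0.88; AND[min(a, b)] → w = 0.53
R5 (z=6.8): near=0.25, calm=0.53; AND[min(a, b)] → w = 0.25
Weighted average = (0.12·91.0 + 0.12·46.8 + 0.63·77.0 + 0.53·82.4 + 0.25·6.8) / (0.12 + 0.12 + 0.63 + 0.53 + 0.25)
  = 110.4180 / 1.6500 = 66.920

66.920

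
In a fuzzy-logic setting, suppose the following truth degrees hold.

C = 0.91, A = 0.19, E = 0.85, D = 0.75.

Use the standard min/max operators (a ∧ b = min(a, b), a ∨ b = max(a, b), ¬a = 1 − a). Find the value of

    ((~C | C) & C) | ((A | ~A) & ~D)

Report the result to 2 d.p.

0.91

~C = 1 − 0.91 = 0.09
~C | C = max(a, b) on (0.09, 0.91) = 0.91
(~C | C) & C = min(a, b) on (0.91, 0.91) = 0.91
~A = 1 − 0.19 = 0.81
A | ~A = max(a, b) on (0.19, 0.81) = 0.81
~D = 1 − 0.75 = 0.25
(A | ~A) & ~D = min(a, b) on (0.81, 0.25) = 0.25
((~C | C) & C) | ((A | ~A) & ~D) = max(a, b) on (0.91, 0.25) = 0.91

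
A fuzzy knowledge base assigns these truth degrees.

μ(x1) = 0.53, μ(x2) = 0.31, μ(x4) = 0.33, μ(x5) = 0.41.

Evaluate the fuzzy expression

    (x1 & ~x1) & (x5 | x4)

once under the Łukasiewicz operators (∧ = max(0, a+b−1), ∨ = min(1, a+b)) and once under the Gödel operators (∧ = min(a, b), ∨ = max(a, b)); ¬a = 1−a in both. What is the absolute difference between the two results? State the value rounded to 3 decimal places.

Under Łukasiewicz:
  ~x1 = 1 − 0.53 = 0.47
  x1 & ~x1 = max(0, a+b−1) on (0.53, 0.47) = 0.00
  x5 | x4 = min(1, a+b) on (0.41, 0.33) = 0.74
  (x1 & ~x1) & (x5 | x4) = max(0, a+b−1) on (0.00, 0.74) = 0.00
  → value = 0.0000
Under Gödel:
  ~x1 = 1 − 0.53 = 0.47
  x1 & ~x1 = min(a, b) on (0.53, 0.47) = 0.47
  x5 | x4 = max(a, b) on (0.41, 0.33) = 0.41
  (x1 & ~x1) & (x5 | x4) = min(a, b) on (0.47, 0.41) = 0.41
  → value = 0.4100
|0.0000 − 0.4100| = 0.410

0.410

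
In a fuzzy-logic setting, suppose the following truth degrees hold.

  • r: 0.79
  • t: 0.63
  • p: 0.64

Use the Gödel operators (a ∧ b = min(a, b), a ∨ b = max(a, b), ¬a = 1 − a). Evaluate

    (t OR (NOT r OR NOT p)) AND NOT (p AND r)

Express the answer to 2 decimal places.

0.36

NOT r = 1 − 0.79 = 0.21
NOT p = 1 − 0.64 = 0.36
NOT r OR NOT p = max(a, b) on (0.21, 0.36) = 0.36
t OR (NOT r OR NOT p) = max(a, b) on (0.63, 0.36) = 0.63
p AND r = min(a, b) on (0.64, 0.79) = 0.64
NOT (p AND r) = 1 − 0.64 = 0.36
(t OR (NOT r OR NOT p)) AND NOT (p AND r) = min(a, b) on (0.63, 0.36) = 0.36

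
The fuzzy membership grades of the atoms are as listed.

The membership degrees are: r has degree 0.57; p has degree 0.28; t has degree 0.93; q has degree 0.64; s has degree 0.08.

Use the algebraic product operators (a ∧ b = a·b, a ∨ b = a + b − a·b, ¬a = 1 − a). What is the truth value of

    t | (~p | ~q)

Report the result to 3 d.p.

0.987

~p = 1 − 0.2800 = 0.7200
~q = 1 − 0.6400 = 0.3600
~p | ~q = a + b − a·b on (0.7200, 0.3600) = 0.8208
t | (~p | ~q) = a + b − a·b on (0.9300, 0.8208) = 0.9875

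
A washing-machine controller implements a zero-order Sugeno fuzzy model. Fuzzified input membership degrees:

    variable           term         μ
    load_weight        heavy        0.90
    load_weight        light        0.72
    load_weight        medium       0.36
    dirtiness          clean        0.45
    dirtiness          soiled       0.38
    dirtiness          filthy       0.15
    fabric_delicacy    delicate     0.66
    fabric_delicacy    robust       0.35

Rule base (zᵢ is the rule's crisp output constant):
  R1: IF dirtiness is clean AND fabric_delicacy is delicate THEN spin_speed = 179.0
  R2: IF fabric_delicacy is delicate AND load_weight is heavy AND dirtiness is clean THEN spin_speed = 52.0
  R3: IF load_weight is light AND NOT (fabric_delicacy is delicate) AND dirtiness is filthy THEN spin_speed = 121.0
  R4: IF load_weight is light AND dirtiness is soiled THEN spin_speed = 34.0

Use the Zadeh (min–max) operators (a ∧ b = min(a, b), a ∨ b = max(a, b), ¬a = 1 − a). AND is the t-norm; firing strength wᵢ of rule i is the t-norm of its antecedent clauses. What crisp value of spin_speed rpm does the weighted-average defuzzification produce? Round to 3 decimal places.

94.420

R1 (z=179.0): clean=0.45, delicate=0.66; AND[min(a, b)] → w = 0.45
R2 (z=52.0): delicate=0.66, heavy=0.90, clean=0.45; AND[min(a, b)] → w = 0.45
R3 (z=121.0): light=0.72, ¬delicate=1−0.66=0.34, filthy=0.15; AND[min(a, b)] → w = 0.15
R4 (z=34.0): light=0.72, soiled=0.38; AND[min(a, b)] → w = 0.38
Weighted average = (0.45·179.0 + 0.45·52.0 + 0.15·121.0 + 0.38·34.0) / (0.45 + 0.45 + 0.15 + 0.38)
  = 135.0200 / 1.4300 = 94.420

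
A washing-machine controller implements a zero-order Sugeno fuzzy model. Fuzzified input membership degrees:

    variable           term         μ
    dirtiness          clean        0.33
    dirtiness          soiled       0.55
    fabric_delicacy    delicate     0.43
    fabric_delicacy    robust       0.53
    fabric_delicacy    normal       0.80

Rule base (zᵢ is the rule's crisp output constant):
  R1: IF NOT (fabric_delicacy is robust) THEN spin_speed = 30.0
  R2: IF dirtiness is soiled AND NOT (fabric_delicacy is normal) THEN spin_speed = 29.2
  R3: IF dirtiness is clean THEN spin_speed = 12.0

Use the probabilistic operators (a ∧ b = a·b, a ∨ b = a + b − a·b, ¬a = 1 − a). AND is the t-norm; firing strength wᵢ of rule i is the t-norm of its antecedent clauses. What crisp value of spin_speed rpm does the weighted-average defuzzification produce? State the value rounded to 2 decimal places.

R1 (z=30.0): ¬robust=1−0.53=0.47 → w = 0.4700
R2 (z=29.2): soiled=0.55, ¬normal=1−0.80=0.20; AND[a·b] → w = 0.1100
R3 (z=12.0): clean=0.33 → w = 0.3300
Weighted average = (0.4700·30.0 + 0.1100·29.2 + 0.3300·12.0) / (0.4700 + 0.1100 + 0.3300)
  = 21.2720 / 0.9100 = 23.38

23.38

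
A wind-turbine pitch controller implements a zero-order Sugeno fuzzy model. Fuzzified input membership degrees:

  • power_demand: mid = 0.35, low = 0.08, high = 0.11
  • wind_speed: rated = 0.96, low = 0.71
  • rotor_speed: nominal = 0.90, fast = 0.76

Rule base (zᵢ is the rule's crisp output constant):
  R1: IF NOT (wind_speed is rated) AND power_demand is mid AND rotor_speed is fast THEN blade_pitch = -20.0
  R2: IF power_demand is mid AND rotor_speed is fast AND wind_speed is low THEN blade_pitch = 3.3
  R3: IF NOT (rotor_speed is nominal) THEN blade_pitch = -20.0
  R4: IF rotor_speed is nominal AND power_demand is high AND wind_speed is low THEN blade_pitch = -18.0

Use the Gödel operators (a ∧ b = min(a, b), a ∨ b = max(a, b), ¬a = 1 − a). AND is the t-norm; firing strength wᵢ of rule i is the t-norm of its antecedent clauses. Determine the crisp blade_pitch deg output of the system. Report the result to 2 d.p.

-6.04

R1 (z=-20.0): ¬rated=1−0.96=0.04, mid=0.35, fast=0.76; AND[min(a, b)] → w = 0.04
R2 (z=3.3): mid=0.35, fast=0.76, low=0.71; AND[min(a, b)] → w = 0.35
R3 (z=-20.0): ¬nominal=1−0.90=0.10 → w = 0.10
R4 (z=-18.0): nominal=0.90, high=0.11, low=0.71; AND[min(a, b)] → w = 0.11
Weighted average = (0.04·-20.0 + 0.35·3.3 + 0.10·-20.0 + 0.11·-18.0) / (0.04 + 0.35 + 0.10 + 0.11)
  = -3.6250 / 0.6000 = -6.04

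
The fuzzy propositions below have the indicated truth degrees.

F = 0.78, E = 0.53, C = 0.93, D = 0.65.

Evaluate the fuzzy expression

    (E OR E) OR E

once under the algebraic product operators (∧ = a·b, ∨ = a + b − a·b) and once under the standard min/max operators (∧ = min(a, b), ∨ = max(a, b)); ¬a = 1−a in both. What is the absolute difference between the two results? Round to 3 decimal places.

Under algebraic product:
  E OR E = a + b − a·b on (0.5300, 0.5300) = 0.7791
  (E OR E) OR E = a + b − a·b on (0.7791, 0.5300) = 0.8962
  → value = 0.8962
Under standard min/max:
  E OR E = max(a, b) on (0.53, 0.53) = 0.53
  (E OR E) OR E = max(a, b) on (0.53, 0.53) = 0.53
  → value = 0.5300
|0.8962 − 0.5300| = 0.366

0.366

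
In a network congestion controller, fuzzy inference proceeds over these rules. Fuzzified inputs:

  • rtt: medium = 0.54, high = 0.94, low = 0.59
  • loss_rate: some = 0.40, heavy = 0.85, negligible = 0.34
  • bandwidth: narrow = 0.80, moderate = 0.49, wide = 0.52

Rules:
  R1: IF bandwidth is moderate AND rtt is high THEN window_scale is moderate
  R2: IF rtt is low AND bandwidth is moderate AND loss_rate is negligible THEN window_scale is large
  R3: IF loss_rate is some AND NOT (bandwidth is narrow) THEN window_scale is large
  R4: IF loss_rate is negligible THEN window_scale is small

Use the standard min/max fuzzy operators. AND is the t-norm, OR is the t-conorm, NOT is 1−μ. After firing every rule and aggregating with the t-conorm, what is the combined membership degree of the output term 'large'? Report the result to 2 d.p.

R1: moderate=0.49, high=0.94; AND[min(a, b)] → w = 0.49
R2: low=0.59, moderate=0.49, negligible=0.34; AND[min(a, b)] → w = 0.34
R3: some=0.40, ¬narrow=1−0.80=0.20; AND[min(a, b)] → w = 0.20
R4: negligible=0.34 → w = 0.34
Rules with consequent 'large': {R2, R3} → strengths 0.34, 0.20
Aggregate via t-conorm [max(a, b)]: 0.34

0.34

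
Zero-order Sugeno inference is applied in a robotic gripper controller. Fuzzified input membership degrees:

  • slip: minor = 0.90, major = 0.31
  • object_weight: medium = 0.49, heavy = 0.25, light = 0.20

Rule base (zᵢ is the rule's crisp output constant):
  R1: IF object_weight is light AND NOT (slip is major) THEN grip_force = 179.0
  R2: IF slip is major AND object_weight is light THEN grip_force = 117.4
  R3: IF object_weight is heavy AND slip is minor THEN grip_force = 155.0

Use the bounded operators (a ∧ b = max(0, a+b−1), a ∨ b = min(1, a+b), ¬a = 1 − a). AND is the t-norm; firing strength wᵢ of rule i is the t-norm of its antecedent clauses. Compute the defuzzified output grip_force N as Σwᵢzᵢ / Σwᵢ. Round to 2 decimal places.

155.00

R1 (z=179.0): light=0.20, ¬major=1−0.31=0.69; AND[max(0, a+b−1)] → w = 0.00
R2 (z=117.4): major=0.31, light=0.20; AND[max(0, a+b−1)] → w = 0.00
R3 (z=155.0): heavy=0.25, minor=0.90; AND[max(0, a+b−1)] → w = 0.15
Weighted average = (0.00·179.0 + 0.00·117.4 + 0.15·155.0) / (0.00 + 0.00 + 0.15)
  = 23.2500 / 0.1500 = 155.00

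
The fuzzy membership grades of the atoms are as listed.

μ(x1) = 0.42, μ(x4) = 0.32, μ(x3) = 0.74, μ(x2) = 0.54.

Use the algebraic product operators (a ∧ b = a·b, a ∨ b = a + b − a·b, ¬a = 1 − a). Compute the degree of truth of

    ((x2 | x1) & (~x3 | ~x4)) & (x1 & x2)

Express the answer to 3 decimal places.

x2 | x1 = a + b − a·b on (0.5400, 0.4200) = 0.7332
~x3 = 1 − 0.7400 = 0.2600
~x4 = 1 − 0.3200 = 0.6800
~x3 | ~x4 = a + b − a·b on (0.2600, 0.6800) = 0.7632
(x2 | x1) & (~x3 | ~x4) = a·b on (0.7332, 0.7632) = 0.5596
x1 & x2 = a·b on (0.4200, 0.5400) = 0.2268
((x2 | x1) & (~x3 | ~x4)) & (x1 & x2) = a·b on (0.5596, 0.2268) = 0.1269

0.127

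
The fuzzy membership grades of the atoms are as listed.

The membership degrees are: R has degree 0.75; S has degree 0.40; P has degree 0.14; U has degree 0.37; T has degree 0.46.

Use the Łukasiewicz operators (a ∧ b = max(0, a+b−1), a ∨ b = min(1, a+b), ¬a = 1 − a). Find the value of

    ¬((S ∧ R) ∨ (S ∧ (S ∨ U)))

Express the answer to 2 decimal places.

S ∧ R = max(0, a+b−1) on (0.40, 0.75) = 0.15
S ∨ U = min(1, a+b) on (0.40, 0.37) = 0.77
S ∧ (S ∨ U) = max(0, a+b−1) on (0.40, 0.77) = 0.17
(S ∧ R) ∨ (S ∧ (S ∨ U)) = min(1, a+b) on (0.15, 0.17) = 0.32
¬((S ∧ R) ∨ (S ∧ (S ∨ U))) = 1 − 0.32 = 0.68

0.68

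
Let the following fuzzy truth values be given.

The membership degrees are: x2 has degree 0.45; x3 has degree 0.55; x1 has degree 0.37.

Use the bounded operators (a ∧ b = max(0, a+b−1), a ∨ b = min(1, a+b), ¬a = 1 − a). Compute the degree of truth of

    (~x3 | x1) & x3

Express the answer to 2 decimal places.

~x3 = 1 − 0.55 = 0.45
~x3 | x1 = min(1, a+b) on (0.45, 0.37) = 0.82
(~x3 | x1) & x3 = max(0, a+b−1) on (0.82, 0.55) = 0.37

0.37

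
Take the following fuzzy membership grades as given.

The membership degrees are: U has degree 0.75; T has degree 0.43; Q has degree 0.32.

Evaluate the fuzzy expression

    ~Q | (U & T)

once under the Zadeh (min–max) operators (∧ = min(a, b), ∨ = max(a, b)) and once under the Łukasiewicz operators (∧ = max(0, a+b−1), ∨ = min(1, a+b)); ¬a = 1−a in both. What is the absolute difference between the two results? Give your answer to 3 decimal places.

Under Zadeh (min–max):
  ~Q = 1 − 0.32 = 0.68
  U & T = min(a, b) on (0.75, 0.43) = 0.43
  ~Q | (U & T) = max(a, b) on (0.68, 0.43) = 0.68
  → value = 0.6800
Under Łukasiewicz:
  ~Q = 1 − 0.32 = 0.68
  U & T = max(0, a+b−1) on (0.75, 0.43) = 0.18
  ~Q | (U & T) = min(1, a+b) on (0.68, 0.18) = 0.86
  → value = 0.8600
|0.6800 − 0.8600| = 0.180

0.180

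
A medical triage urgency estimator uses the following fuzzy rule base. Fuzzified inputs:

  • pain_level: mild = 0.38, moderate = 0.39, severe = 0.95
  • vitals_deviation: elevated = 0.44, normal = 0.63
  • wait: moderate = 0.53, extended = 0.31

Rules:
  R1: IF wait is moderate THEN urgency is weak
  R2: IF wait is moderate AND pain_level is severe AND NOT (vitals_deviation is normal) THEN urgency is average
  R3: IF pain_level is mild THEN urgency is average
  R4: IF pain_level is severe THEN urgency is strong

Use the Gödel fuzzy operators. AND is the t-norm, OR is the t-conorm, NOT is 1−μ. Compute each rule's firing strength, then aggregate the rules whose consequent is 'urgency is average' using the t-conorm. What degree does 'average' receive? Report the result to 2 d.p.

0.38

R1: moderate=0.53 → w = 0.53
R2: moderate=0.53, severe=0.95, ¬normal=1−0.63=0.37; AND[min(a, b)] → w = 0.37
R3: mild=0.38 → w = 0.38
R4: severe=0.95 → w = 0.95
Rules with consequent 'average': {R2, R3} → strengths 0.37, 0.38
Aggregate via t-conorm [max(a, b)]: 0.38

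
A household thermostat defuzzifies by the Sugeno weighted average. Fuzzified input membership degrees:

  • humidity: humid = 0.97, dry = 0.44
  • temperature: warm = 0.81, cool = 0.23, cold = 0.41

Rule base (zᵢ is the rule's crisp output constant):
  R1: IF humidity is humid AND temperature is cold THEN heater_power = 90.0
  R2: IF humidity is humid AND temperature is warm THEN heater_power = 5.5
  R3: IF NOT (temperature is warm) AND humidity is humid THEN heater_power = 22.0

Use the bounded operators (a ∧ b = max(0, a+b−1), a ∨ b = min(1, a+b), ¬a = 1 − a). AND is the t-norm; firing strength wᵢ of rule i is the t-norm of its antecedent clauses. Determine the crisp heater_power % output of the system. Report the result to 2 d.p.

31.83

R1 (z=90.0): humid=0.97, cold=0.41; AND[max(0, a+b−1)] → w = 0.38
R2 (z=5.5): humid=0.97, warm=0.81; AND[max(0, a+b−1)] → w = 0.78
R3 (z=22.0): ¬warm=1−0.81=0.19, humid=0.97; AND[max(0, a+b−1)] → w = 0.16
Weighted average = (0.38·90.0 + 0.78·5.5 + 0.16·22.0) / (0.38 + 0.78 + 0.16)
  = 42.0100 / 1.3200 = 31.83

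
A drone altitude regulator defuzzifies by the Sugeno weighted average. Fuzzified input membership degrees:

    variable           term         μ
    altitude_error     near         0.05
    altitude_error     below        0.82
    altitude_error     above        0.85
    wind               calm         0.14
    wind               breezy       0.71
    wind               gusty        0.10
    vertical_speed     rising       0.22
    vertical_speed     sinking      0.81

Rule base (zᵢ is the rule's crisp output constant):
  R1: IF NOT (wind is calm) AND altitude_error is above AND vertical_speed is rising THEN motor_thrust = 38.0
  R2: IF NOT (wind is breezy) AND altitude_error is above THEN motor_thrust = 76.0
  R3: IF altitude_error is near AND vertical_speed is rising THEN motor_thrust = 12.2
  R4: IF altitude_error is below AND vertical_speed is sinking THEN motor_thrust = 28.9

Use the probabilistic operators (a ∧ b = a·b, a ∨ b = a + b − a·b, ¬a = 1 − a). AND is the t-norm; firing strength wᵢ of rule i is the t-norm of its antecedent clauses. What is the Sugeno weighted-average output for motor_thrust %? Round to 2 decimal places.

R1 (z=38.0): ¬calm=1−0.14=0.86, above=0.85, rising=0.22; AND[a·b] → w = 0.1608
R2 (z=76.0): ¬breezy=1−0.71=0.29, above=0.85; AND[a·b] → w = 0.2465
R3 (z=12.2): near=0.05, rising=0.22; AND[a·b] → w = 0.0110
R4 (z=28.9): below=0.82, sinking=0.81; AND[a·b] → w = 0.6642
Weighted average = (0.1608·38.0 + 0.2465·76.0 + 0.0110·12.2 + 0.6642·28.9) / (0.1608 + 0.2465 + 0.0110 + 0.6642)
  = 44.1747 / 1.0825 = 40.81

40.81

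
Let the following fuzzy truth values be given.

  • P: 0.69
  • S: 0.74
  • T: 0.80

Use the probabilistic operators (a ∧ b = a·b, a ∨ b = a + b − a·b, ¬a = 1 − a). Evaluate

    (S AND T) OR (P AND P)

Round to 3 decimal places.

0.786

S AND T = a·b on (0.7400, 0.8000) = 0.5920
P AND P = a·b on (0.6900, 0.6900) = 0.4761
(S AND T) OR (P AND P) = a + b − a·b on (0.5920, 0.4761) = 0.7862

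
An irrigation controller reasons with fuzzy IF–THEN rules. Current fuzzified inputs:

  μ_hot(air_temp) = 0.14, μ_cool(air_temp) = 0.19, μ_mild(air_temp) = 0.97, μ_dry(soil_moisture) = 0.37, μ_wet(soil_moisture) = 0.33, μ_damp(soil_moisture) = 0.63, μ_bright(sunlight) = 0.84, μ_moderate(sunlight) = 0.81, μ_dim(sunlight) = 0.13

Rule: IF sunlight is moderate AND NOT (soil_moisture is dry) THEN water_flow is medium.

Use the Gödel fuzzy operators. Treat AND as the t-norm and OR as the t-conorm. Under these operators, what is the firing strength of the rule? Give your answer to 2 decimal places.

0.63

firing strength: moderate=0.81, ¬dry=1−0.37=0.63; AND[min(a, b)] → w = 0.63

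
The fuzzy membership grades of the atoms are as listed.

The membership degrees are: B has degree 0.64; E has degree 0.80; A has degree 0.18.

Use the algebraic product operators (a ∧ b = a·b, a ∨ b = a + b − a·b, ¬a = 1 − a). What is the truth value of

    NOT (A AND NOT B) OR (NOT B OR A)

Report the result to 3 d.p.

NOT B = 1 − 0.6400 = 0.3600
A AND NOT B = a·b on (0.1800, 0.3600) = 0.0648
NOT (A AND NOT B) = 1 − 0.0648 = 0.9352
NOT B = 1 − 0.6400 = 0.3600
NOT B OR A = a + b − a·b on (0.3600, 0.1800) = 0.4752
NOT (A AND NOT B) OR (NOT B OR A) = a + b − a·b on (0.9352, 0.4752) = 0.9660

0.966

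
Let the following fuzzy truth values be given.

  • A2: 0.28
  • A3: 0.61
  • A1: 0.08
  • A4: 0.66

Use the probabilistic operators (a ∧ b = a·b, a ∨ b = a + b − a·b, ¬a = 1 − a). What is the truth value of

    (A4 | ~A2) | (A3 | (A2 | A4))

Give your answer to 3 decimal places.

~A2 = 1 − 0.2800 = 0.7200
A4 | ~A2 = a + b − a·b on (0.6600, 0.7200) = 0.9048
A2 | A4 = a + b − a·b on (0.2800, 0.6600) = 0.7552
A3 | (A2 | A4) = a + b − a·b on (0.6100, 0.7552) = 0.9045
(A4 | ~A2) | (A3 | (A2 | A4)) = a + b − a·b on (0.9048, 0.9045) = 0.9909

0.991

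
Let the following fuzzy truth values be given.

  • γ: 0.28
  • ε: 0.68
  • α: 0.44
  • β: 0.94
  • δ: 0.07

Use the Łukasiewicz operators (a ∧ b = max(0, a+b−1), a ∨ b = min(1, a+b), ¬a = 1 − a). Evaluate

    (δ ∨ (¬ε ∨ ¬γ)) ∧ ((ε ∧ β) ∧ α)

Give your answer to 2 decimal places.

0.06

¬ε = 1 − 0.68 = 0.32
¬γ = 1 − 0.28 = 0.72
¬ε ∨ ¬γ = min(1, a+b) on (0.32, 0.72) = 1.00
δ ∨ (¬ε ∨ ¬γ) = min(1, a+b) on (0.07, 1.00) = 1.00
ε ∧ β = max(0, a+b−1) on (0.68, 0.94) = 0.62
(ε ∧ β) ∧ α = max(0, a+b−1) on (0.62, 0.44) = 0.06
(δ ∨ (¬ε ∨ ¬γ)) ∧ ((ε ∧ β) ∧ α) = max(0, a+b−1) on (1.00, 0.06) = 0.06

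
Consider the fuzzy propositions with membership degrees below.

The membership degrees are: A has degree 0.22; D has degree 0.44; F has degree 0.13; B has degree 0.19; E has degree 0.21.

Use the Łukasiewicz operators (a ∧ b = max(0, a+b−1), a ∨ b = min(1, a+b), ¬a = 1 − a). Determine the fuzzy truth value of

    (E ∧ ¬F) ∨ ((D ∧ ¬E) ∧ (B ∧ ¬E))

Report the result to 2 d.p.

0.08

¬F = 1 − 0.13 = 0.87
E ∧ ¬F = max(0, a+b−1) on (0.21, 0.87) = 0.08
¬E = 1 − 0.21 = 0.79
D ∧ ¬E = max(0, a+b−1) on (0.44, 0.79) = 0.23
¬E = 1 − 0.21 = 0.79
B ∧ ¬E = max(0, a+b−1) on (0.19, 0.79) = 0.00
(D ∧ ¬E) ∧ (B ∧ ¬E) = max(0, a+b−1) on (0.23, 0.00) = 0.00
(E ∧ ¬F) ∨ ((D ∧ ¬E) ∧ (B ∧ ¬E)) = min(1, a+b) on (0.08, 0.00) = 0.08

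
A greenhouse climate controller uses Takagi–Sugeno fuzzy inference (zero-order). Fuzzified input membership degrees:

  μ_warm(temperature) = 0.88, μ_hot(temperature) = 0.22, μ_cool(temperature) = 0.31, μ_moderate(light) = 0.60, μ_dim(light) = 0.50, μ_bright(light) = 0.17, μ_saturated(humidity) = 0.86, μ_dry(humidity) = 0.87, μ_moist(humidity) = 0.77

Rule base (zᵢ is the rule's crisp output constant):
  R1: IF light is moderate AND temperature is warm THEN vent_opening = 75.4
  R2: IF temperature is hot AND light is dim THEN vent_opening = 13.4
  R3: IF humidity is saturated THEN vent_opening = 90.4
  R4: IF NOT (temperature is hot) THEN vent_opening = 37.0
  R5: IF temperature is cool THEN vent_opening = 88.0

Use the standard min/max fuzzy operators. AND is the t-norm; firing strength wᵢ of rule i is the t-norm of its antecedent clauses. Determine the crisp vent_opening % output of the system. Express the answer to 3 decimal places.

65.730

R1 (z=75.4): moderate=0.60, warm=0.88; AND[min(a, b)] → w = 0.60
R2 (z=13.4): hot=0.22, dim=0.50; AND[min(a, b)] → w = 0.22
R3 (z=90.4): saturated=0.86 → w = 0.86
R4 (z=37.0): ¬hot=1−0.22=0.78 → w = 0.78
R5 (z=88.0): cool=0.31 → w = 0.31
Weighted average = (0.60·75.4 + 0.22·13.4 + 0.86·90.4 + 0.78·37.0 + 0.31·88.0) / (0.60 + 0.22 + 0.86 + 0.78 + 0.31)
  = 182.0720 / 2.7700 = 65.730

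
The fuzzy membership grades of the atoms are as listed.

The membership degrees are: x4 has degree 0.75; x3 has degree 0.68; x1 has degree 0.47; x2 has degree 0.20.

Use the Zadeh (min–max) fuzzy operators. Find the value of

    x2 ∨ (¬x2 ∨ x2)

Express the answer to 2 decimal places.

0.80

¬x2 = 1 − 0.20 = 0.80
¬x2 ∨ x2 = max(a, b) on (0.80, 0.20) = 0.80
x2 ∨ (¬x2 ∨ x2) = max(a, b) on (0.20, 0.80) = 0.80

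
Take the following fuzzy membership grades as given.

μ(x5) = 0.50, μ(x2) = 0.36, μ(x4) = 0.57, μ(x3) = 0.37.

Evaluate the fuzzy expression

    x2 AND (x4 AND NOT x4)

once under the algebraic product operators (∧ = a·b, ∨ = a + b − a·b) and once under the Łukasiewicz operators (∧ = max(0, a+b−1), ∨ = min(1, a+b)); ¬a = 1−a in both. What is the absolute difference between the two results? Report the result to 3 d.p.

Under algebraic product:
  NOT x4 = 1 − 0.5700 = 0.4300
  x4 AND NOT x4 = a·b on (0.5700, 0.4300) = 0.2451
  x2 AND (x4 AND NOT x4) = a·b on (0.3600, 0.2451) = 0.0882
  → value = 0.0882
Under Łukasiewicz:
  NOT x4 = 1 − 0.57 = 0.43
  x4 AND NOT x4 = max(0, a+b−1) on (0.57, 0.43) = 0.00
  x2 AND (x4 AND NOT x4) = max(0, a+b−1) on (0.36, 0.00) = 0.00
  → value = 0.0000
|0.0882 − 0.0000| = 0.088

0.088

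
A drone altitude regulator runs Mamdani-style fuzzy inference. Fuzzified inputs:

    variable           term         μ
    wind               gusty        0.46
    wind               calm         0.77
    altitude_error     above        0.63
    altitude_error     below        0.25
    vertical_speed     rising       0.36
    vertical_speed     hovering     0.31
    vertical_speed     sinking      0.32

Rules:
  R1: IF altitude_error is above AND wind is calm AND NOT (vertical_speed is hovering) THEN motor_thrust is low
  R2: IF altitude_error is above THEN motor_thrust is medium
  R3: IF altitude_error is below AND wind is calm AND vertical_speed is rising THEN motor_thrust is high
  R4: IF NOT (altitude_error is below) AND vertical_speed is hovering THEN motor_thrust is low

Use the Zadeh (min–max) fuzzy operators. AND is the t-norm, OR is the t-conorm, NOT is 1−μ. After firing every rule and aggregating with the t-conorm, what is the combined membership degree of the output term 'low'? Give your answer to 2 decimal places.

0.63

R1: above=0.63, calm=0.77, ¬hovering=1−0.31=0.69; AND[min(a, b)] → w = 0.63
R2: above=0.63 → w = 0.63
R3: below=0.25, calm=0.77, rising=0.36; AND[min(a, b)] → w = 0.25
R4: ¬below=1−0.25=0.75, hovering=0.31; AND[min(a, b)] → w = 0.31
Rules with consequent 'low': {R1, R4} → strengths 0.63, 0.31
Aggregate via t-conorm [max(a, b)]: 0.63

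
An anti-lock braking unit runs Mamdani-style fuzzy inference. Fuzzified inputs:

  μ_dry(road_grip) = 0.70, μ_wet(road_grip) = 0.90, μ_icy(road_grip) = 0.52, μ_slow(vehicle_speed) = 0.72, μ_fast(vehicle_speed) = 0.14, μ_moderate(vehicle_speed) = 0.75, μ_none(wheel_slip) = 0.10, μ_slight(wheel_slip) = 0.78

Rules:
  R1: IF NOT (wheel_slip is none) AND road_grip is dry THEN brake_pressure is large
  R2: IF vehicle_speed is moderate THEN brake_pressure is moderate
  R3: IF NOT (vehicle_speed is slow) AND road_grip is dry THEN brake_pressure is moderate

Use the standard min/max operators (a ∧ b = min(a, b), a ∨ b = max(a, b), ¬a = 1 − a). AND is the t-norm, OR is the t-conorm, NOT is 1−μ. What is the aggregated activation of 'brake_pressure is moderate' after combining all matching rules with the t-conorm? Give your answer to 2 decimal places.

0.75

R1: ¬none=1−0.10=0.90, dry=0.70; AND[min(a, b)] → w = 0.70
R2: moderate=0.75 → w = 0.75
R3: ¬slow=1−0.72=0.28, dry=0.70; AND[min(a, b)] → w = 0.28
Rules with consequent 'moderate': {R2, R3} → strengths 0.75, 0.28
Aggregate via t-conorm [max(a, b)]: 0.75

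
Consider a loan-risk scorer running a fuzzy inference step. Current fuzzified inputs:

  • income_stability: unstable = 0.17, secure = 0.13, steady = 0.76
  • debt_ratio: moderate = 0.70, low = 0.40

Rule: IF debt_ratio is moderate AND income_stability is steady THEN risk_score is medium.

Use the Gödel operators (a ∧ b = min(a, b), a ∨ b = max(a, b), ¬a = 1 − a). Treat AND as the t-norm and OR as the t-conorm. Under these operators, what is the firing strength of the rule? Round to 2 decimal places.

0.70

firing strength: moderate=0.70, steady=0.76; AND[min(a, b)] → w = 0.70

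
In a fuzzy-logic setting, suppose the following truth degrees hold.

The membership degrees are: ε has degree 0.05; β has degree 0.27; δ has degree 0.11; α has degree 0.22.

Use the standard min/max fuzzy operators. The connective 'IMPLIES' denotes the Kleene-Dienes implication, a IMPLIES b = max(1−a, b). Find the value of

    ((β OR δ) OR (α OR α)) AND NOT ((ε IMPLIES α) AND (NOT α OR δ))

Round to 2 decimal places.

0.22

β OR δ = max(a, b) on (0.27, 0.11) = 0.27
α OR α = max(a, b) on (0.22, 0.22) = 0.22
(β OR δ) OR (α OR α) = max(a, b) on (0.27, 0.22) = 0.27
ε IMPLIES α  [Kleene-Dienes: max(1−a, b)] with a=0.05, b=0.22 → 0.95
NOT α = 1 − 0.22 = 0.78
NOT α OR δ = max(a, b) on (0.78, 0.11) = 0.78
(ε IMPLIES α) AND (NOT α OR δ) = min(a, b) on (0.95, 0.78) = 0.78
NOT ((ε IMPLIES α) AND (NOT α OR δ)) = 1 − 0.78 = 0.22
((β OR δ) OR (α OR α)) AND NOT ((ε IMPLIES α) AND (NOT α OR δ)) = min(a, b) on (0.27, 0.22) = 0.22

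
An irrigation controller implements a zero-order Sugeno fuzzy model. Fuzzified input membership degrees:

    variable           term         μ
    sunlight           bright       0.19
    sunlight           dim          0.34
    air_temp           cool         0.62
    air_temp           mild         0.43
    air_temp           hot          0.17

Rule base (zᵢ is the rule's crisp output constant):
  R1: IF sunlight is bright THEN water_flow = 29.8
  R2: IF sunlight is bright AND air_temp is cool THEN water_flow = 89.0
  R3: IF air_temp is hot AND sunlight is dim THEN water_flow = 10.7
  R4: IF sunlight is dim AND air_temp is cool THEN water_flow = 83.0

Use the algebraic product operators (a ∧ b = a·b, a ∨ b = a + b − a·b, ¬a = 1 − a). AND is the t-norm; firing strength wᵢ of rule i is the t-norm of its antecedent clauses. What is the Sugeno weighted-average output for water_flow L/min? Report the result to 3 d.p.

R1 (z=29.8): bright=0.19 → w = 0.1900
R2 (z=89.0): bright=0.19, cool=0.62; AND[a·b] → w = 0.1178
R3 (z=10.7): hot=0.17, dim=0.34; AND[a·b] → w = 0.0578
R4 (z=83.0): dim=0.34, cool=0.62; AND[a·b] → w = 0.2108
Weighted average = (0.1900·29.8 + 0.1178·89.0 + 0.0578·10.7 + 0.2108·83.0) / (0.1900 + 0.1178 + 0.0578 + 0.2108)
  = 34.2611 / 0.5764 = 59.440

59.440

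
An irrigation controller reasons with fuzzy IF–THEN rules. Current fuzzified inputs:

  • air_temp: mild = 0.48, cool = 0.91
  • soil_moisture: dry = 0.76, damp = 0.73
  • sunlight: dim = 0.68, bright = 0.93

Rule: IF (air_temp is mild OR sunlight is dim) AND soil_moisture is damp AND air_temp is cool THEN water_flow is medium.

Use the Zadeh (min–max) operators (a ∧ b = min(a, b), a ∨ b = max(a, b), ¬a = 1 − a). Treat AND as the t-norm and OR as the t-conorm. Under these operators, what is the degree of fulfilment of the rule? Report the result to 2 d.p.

0.68

firing strength: (mild=0.48 OR dim=0.68) = 0.68; AND[min(a, b)] with damp=0.73, cool=0.91 → w = 0.68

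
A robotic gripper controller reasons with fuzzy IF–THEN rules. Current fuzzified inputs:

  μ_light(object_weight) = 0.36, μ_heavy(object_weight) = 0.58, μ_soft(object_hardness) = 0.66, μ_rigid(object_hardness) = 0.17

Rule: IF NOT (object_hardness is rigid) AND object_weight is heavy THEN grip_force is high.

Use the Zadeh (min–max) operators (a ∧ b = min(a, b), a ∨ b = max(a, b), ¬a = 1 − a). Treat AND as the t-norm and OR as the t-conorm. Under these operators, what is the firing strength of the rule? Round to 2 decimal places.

firing strength: ¬rigid=1−0.17=0.83, heavy=0.58; AND[min(a, b)] → w = 0.58

0.58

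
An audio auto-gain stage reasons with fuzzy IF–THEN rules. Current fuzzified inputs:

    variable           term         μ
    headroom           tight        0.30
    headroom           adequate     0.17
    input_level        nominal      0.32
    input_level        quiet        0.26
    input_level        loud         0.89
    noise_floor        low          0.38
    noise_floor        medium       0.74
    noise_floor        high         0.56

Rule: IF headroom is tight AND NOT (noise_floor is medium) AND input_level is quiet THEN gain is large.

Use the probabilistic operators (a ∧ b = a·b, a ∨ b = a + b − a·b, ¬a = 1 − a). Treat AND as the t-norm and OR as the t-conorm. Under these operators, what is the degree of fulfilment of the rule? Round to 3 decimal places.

firing strength: tight=0.30, ¬medium=1−0.74=0.26, quiet=0.26; AND[a·b] → w = 0.0203

0.020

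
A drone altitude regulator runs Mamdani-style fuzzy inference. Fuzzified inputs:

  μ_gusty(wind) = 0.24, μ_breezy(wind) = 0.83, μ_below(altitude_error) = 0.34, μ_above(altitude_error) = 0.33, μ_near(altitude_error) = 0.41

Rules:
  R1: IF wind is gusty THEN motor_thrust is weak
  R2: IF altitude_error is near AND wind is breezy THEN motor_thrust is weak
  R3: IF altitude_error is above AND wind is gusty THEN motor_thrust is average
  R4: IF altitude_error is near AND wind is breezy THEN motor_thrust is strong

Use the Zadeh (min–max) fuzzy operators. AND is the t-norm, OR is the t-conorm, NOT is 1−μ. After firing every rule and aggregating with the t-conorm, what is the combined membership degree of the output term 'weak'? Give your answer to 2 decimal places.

R1: gusty=0.24 → w = 0.24
R2: near=0.41, breezy=0.83; AND[min(a, b)] → w = 0.41
R3: above=0.33, gusty=0.24; AND[min(a, b)] → w = 0.24
R4: near=0.41, breezy=0.83; AND[min(a, b)] → w = 0.41
Rules with consequent 'weak': {R1, R2} → strengths 0.24, 0.41
Aggregate via t-conorm [max(a, b)]: 0.41

0.41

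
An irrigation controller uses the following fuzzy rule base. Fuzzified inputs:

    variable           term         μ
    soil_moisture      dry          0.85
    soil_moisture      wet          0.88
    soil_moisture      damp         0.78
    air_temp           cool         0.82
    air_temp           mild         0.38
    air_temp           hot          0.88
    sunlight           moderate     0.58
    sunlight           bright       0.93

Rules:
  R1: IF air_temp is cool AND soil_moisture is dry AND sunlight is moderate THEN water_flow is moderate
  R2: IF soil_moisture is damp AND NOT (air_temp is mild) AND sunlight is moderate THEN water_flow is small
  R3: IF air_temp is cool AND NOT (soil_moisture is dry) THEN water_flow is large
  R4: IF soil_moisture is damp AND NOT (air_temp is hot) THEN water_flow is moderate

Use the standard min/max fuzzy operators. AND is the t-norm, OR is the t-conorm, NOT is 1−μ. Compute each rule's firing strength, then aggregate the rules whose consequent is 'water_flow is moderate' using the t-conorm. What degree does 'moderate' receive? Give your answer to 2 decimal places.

0.58

R1: cool=0.82, dry=0.85, moderate=0.58; AND[min(a, b)] → w = 0.58
R2: damp=0.78, ¬mild=1−0.38=0.62, moderate=0.58; AND[min(a, b)] → w = 0.58
R3: cool=0.82, ¬dry=1−0.85=0.15; AND[min(a, b)] → w = 0.15
R4: damp=0.78, ¬hot=1−0.88=0.12; AND[min(a, b)] → w = 0.12
Rules with consequent 'moderate': {R1, R4} → strengths 0.58, 0.12
Aggregate via t-conorm [max(a, b)]: 0.58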